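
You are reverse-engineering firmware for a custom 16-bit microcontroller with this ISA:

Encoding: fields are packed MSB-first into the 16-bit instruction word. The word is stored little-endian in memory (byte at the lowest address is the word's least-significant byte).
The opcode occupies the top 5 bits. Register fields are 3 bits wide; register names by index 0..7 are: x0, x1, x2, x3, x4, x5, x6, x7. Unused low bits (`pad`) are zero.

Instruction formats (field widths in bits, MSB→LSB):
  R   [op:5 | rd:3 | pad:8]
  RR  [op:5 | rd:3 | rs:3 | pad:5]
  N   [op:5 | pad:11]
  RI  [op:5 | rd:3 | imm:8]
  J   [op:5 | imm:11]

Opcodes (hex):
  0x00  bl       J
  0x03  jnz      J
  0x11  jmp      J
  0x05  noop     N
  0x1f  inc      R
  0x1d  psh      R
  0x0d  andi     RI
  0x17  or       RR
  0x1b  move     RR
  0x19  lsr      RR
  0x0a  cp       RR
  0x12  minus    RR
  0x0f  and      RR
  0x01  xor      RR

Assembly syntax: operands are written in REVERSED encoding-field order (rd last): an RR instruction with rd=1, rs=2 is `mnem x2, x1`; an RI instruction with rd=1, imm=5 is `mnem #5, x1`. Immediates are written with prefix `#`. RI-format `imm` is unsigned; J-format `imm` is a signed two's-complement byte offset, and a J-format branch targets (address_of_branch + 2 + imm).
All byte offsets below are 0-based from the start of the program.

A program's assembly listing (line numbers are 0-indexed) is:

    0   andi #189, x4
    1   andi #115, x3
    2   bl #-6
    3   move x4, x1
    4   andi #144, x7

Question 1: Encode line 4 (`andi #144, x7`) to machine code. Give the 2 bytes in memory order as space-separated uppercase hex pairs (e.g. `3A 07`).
90 6F

line 4 (andi): pack op=0xd:5|rd=7:3|imm=144:8 = 0x6f90; little→ 90 6f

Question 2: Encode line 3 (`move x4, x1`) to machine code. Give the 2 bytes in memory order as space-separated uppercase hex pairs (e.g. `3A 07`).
3. move fields op=0x1b:5|rd=1:3|rs=4:3|pad=0:5 → word d980h → 80 d9

80 D9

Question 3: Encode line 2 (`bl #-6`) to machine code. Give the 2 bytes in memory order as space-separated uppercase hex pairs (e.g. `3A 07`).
FA 07

L2: bl op=0x0:5|imm=-6:11 ⇒ 0x07fa ⇒ little fa 07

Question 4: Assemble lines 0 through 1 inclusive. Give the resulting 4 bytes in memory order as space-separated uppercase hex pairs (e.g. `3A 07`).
L0: andi op=0xd:5|rd=4:3|imm=189:8 ⇒ 0x6cbd ⇒ little bd 6c
L1: andi op=0xd:5|rd=3:3|imm=115:8 ⇒ 0x6b73 ⇒ little 73 6b

BD 6C 73 6B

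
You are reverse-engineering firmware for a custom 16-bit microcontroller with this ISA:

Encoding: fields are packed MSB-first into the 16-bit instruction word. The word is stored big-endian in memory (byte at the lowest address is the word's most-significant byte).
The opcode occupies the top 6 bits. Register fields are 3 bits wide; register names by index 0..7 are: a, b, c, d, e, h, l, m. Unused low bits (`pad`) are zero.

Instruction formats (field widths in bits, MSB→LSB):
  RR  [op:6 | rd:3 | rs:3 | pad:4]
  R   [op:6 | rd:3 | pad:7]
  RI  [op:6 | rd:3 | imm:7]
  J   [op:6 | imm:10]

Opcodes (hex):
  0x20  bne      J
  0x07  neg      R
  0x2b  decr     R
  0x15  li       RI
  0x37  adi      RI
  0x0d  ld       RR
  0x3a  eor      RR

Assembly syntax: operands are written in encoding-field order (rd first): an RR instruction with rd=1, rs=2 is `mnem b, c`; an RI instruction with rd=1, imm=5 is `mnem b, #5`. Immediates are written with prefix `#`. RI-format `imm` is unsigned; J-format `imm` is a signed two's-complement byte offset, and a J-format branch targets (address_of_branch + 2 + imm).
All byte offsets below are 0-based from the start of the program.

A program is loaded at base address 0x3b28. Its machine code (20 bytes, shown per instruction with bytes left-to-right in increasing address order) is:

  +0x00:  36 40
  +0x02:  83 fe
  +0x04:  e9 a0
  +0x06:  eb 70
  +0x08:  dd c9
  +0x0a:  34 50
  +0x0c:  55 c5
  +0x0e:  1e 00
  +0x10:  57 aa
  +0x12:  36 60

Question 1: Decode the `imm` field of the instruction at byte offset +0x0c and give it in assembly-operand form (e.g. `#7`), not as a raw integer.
#69

[0c] 55 c5 → 0x55c5
  opcode bits[15:10]=0x15: li/RI
  rd: (w>>7)&0x7=0x3 → d
  imm: (w>>0)&0x7f=0x45 → #69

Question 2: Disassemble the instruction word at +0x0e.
neg e

[0e] 1e 00 → 0x1e00
  op=0x1e00>>10=0x7 ⇒ neg (R)
  [9:7] rd=4 = e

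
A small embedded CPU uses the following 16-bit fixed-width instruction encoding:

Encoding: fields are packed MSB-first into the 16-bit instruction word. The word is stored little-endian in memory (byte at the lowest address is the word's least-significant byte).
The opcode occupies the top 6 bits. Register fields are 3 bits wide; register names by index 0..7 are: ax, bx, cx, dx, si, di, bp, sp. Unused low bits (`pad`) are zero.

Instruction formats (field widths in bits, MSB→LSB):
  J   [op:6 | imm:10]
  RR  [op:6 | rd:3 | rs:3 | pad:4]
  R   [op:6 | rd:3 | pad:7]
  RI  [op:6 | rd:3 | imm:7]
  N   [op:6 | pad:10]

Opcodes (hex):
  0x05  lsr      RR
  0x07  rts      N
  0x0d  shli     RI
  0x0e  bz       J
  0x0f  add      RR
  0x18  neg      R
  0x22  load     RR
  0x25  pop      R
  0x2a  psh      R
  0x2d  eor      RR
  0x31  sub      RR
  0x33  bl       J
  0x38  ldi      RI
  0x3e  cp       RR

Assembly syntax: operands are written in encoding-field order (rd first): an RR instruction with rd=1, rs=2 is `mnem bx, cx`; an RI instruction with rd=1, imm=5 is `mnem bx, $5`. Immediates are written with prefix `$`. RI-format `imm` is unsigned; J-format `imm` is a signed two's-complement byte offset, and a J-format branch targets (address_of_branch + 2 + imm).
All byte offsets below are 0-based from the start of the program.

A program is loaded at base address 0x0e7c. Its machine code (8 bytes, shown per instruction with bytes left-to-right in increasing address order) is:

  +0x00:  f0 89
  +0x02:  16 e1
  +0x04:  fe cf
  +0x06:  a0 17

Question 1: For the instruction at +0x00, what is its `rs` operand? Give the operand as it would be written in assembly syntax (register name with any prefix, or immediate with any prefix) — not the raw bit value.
sp

off 0x00: read f0 89 as little → 0x89f0
  top 6b → 0x22 → load [RR]
  rd: (w>>7)&0x7=0x3 → dx
  rs: (w>>4)&0x7=0x7 → sp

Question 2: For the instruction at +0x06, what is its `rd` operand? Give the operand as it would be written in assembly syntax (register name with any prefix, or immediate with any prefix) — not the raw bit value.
+0x06: a0 17 ⇒ word 0x17a0 (little)
  top 6b → 0x5 → lsr [RR]
  rd@[9:7]=0x7 ⇒ sp
  rs@[6:4]=0x2 ⇒ cx

sp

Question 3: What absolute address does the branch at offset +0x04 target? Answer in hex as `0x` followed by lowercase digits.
[04] fe cf → 0xcffe
  top 6b → 0x33 → bl [J]
  imm: (w>>0)&0x3ff=0x3fe (s10→-2) → $-2
  target = base 0x0e7c + off 0x04 + 2 + imm -2 = 0x0e80

0x0e80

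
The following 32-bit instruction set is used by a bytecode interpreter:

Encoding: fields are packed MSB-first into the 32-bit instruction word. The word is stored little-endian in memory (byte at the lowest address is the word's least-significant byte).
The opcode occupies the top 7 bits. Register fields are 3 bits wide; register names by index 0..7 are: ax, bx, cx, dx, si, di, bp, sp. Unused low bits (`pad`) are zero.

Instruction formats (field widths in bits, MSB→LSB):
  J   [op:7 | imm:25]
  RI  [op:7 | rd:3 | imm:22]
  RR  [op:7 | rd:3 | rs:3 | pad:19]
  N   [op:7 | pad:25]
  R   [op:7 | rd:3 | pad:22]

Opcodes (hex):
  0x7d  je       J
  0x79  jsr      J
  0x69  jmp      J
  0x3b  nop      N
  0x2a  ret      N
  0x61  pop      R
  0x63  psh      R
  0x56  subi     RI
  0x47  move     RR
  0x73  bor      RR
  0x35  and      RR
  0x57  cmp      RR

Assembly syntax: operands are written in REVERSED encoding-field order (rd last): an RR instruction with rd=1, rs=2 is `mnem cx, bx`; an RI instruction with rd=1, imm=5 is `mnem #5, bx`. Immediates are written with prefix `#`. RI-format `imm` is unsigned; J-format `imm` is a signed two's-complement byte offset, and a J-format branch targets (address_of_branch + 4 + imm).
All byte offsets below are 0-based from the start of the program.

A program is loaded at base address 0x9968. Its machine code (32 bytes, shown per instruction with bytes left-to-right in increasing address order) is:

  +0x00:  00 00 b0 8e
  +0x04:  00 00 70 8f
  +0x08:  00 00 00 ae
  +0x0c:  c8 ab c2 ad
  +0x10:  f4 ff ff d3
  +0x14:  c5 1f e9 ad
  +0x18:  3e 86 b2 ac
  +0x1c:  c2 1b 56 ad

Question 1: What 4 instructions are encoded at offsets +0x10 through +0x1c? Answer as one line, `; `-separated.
off 0x10: read f4 ff ff d3 as little → 0xd3fffff4
  top 7b → 0x69 → jmp [J]
  imm: (w>>0)&0x1ffffff=0x1fffff4 (s25→-12) → #-12
off 0x14: read c5 1f e9 ad as little → 0xade91fc5
  top 7b → 0x56 → subi [RI]
  rd: (w>>22)&0x7=0x7 → sp
  imm: (w>>0)&0x3fffff=0x291fc5 → #2695109
off 0x18: read 3e 86 b2 ac as little → 0xacb2863e
  top 7b → 0x56 → subi [RI]
  rd: (w>>22)&0x7=0x2 → cx
  imm: (w>>0)&0x3fffff=0x32863e → #3311166
off 0x1c: read c2 1b 56 ad as little → 0xad561bc2
  top 7b → 0x56 → subi [RI]
  rd: (w>>22)&0x7=0x5 → di
  imm: (w>>0)&0x3fffff=0x161bc2 → #1448898

jmp #-12; subi #2695109, sp; subi #3311166, cx; subi #1448898, di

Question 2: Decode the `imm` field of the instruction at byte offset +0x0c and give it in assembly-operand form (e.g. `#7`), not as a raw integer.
[0c] c8 ab c2 ad → 0xadc2abc8
  opcode bits[31:25]=0x56: subi/RI
  [24:22] rd=7 = sp
  [21:0] imm=175048 = #175048

#175048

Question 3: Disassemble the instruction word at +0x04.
move bp, di

+0x04: 00 00 70 8f ⇒ word 0x8f700000 (little)
  top 7b → 0x47 → move [RR]
  [24:22] rd=5 = di
  [21:19] rs=6 = bp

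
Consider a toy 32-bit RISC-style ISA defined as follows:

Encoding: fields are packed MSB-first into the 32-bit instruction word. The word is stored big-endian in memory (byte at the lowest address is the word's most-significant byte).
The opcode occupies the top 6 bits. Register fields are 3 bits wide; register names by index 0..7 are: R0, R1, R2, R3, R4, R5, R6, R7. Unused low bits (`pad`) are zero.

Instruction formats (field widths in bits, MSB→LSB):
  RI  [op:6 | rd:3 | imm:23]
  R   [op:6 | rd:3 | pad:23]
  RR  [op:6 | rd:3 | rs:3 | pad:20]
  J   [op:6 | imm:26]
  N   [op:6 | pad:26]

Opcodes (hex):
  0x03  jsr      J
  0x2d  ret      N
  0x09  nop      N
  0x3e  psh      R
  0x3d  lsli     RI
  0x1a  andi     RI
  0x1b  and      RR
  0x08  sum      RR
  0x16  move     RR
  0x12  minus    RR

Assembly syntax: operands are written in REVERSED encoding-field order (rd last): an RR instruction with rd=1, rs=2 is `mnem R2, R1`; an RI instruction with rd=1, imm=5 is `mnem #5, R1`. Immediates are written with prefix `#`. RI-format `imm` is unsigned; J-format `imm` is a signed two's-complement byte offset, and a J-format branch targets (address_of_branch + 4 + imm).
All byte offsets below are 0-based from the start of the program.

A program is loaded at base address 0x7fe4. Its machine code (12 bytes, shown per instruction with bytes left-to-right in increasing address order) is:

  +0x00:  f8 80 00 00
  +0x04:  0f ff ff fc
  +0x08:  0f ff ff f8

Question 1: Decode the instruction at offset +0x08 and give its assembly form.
jsr #-8

+0x08: 0f ff ff f8 ⇒ word 0x0ffffff8 (big)
  opcode bits[31:26]=0x3: jsr/J
  [25:0] imm=67108856 (s26→-8) = #-8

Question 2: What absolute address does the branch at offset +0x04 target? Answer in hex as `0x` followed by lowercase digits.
+0x04: 0f ff ff fc ⇒ word 0x0ffffffc (big)
  opcode bits[31:26]=0x3: jsr/J
  imm: (w>>0)&0x3ffffff=0x3fffffc (s26→-4) → #-4
  target = base 0x7fe4 + off 0x04 + 4 + imm -4 = 0x7fe8

0x7fe8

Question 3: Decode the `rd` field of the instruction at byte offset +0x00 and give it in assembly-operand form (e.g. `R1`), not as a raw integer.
R1

@+00  big-endian(f8 80 00 00) = 0xf8800000
  top 6b → 0x3e → psh [R]
  [25:23] rd=1 = R1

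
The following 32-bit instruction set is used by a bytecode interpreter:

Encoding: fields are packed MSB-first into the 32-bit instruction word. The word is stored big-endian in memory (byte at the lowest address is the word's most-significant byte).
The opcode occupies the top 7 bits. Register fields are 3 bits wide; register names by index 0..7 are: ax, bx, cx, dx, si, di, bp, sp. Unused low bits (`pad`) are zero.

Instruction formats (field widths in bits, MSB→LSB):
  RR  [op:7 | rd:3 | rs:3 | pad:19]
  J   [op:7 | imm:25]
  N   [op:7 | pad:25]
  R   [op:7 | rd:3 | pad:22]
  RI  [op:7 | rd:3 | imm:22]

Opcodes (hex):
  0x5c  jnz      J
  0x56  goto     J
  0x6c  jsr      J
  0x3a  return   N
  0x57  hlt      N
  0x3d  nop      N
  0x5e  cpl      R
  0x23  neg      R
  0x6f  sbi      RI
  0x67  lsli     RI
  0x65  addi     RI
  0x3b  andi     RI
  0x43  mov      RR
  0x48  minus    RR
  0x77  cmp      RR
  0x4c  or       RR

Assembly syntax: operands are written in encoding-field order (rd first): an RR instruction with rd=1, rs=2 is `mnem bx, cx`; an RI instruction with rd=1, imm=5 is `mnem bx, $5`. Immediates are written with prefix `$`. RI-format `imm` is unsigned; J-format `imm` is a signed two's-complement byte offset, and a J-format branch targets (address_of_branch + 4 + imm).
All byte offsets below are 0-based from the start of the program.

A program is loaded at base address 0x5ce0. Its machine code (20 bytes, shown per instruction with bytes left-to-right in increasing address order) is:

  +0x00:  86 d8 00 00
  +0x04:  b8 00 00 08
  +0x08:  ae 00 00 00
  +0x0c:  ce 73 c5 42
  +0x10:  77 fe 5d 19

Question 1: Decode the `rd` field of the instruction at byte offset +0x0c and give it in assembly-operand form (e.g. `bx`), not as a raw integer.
+0x0c: ce 73 c5 42 ⇒ word 0xce73c542 (big)
  top 7b → 0x67 → lsli [RI]
  rd@[24:22]=0x1 ⇒ bx
  imm@[21:0]=0x33c542 ⇒ $3392834

bx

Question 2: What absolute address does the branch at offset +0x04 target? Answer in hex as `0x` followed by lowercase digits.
0x5cf0

off 0x04: read b8 00 00 08 as big → 0xb8000008
  top 7b → 0x5c → jnz [J]
  [24:0] imm=8 = $8
  target = base 0x5ce0 + off 0x04 + 4 + imm 8 = 0x5cf0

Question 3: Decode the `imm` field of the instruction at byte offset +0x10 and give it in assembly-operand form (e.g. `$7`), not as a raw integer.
[10] 77 fe 5d 19 → 0x77fe5d19
  opcode bits[31:25]=0x3b: andi/RI
  rd: (w>>22)&0x7=0x7 → sp
  imm: (w>>0)&0x3fffff=0x3e5d19 → $4087065

$4087065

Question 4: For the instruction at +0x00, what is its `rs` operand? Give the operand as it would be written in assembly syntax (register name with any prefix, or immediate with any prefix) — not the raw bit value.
@+00  big-endian(86 d8 00 00) = 0x86d80000
  op=0x86d80000>>25=0x43 ⇒ mov (RR)
  rd@[24:22]=0x3 ⇒ dx
  rs@[21:19]=0x3 ⇒ dx

dx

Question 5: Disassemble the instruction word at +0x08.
hlt

@+08  big-endian(ae 00 00 00) = 0xae000000
  top 7b → 0x57 → hlt [N]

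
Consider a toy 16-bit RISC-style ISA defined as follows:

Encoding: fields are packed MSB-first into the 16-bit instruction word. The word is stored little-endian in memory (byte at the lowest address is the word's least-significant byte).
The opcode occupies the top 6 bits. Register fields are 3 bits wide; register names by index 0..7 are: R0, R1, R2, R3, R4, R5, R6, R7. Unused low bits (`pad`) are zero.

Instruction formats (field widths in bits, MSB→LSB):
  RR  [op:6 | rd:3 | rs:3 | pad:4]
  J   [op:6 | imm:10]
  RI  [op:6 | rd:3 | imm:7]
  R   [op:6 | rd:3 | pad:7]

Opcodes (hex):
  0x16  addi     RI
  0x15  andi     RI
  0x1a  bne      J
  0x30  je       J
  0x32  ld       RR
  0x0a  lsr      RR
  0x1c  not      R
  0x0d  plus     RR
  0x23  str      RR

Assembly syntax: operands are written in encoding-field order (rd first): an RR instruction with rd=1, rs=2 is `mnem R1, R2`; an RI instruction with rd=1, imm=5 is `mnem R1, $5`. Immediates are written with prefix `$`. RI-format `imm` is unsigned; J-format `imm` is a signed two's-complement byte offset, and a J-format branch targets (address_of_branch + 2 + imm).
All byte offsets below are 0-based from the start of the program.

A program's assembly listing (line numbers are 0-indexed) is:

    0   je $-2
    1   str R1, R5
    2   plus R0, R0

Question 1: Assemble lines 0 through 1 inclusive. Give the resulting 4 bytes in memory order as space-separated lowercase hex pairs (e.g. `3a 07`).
line 0 (je): pack op=0x30:6|imm=-2:10 = 0xc3fe; little→ fe c3
line 1 (str): pack op=0x23:6|rd=1:3|rs=5:3|pad=0:4 = 0x8cd0; little→ d0 8c

fe c3 d0 8c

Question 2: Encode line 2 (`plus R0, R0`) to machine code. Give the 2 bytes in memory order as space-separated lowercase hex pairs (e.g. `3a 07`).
L2: plus op=0xd:6|rd=0:3|rs=0:3|pad=0:4 ⇒ 0x3400 ⇒ little 00 34

00 34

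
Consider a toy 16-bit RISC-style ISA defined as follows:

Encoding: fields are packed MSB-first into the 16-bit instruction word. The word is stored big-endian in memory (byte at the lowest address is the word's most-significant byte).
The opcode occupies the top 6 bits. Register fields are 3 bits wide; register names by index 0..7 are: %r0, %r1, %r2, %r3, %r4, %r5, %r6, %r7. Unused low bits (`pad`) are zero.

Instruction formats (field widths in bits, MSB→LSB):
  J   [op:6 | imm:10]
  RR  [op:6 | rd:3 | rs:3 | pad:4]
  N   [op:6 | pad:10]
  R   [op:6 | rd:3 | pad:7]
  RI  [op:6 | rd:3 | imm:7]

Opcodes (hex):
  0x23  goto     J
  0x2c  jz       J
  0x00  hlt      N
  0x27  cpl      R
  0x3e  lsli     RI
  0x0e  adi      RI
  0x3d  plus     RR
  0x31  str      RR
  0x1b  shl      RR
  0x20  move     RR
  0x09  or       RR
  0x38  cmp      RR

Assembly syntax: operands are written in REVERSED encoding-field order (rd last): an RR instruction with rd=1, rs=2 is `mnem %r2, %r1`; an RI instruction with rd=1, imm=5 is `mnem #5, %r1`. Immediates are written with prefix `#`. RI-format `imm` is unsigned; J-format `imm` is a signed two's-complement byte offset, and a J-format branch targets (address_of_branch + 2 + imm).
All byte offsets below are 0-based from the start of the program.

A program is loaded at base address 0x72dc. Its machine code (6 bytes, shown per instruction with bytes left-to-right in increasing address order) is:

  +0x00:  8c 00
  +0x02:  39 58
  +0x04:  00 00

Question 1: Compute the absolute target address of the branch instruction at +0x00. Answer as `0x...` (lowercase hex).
off 0x00: read 8c 00 as big → 0x8c00
  op=0x8c00>>10=0x23 ⇒ goto (J)
  imm@[9:0]=0x0 ⇒ #0
  target = base 0x72dc + off 0x00 + 2 + imm 0 = 0x72de

0x72de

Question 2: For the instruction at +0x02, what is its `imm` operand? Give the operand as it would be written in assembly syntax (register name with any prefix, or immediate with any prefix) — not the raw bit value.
#88

@+02  big-endian(39 58) = 0x3958
  top 6b → 0xe → adi [RI]
  rd: (w>>7)&0x7=0x2 → %r2
  imm: (w>>0)&0x7f=0x58 → #88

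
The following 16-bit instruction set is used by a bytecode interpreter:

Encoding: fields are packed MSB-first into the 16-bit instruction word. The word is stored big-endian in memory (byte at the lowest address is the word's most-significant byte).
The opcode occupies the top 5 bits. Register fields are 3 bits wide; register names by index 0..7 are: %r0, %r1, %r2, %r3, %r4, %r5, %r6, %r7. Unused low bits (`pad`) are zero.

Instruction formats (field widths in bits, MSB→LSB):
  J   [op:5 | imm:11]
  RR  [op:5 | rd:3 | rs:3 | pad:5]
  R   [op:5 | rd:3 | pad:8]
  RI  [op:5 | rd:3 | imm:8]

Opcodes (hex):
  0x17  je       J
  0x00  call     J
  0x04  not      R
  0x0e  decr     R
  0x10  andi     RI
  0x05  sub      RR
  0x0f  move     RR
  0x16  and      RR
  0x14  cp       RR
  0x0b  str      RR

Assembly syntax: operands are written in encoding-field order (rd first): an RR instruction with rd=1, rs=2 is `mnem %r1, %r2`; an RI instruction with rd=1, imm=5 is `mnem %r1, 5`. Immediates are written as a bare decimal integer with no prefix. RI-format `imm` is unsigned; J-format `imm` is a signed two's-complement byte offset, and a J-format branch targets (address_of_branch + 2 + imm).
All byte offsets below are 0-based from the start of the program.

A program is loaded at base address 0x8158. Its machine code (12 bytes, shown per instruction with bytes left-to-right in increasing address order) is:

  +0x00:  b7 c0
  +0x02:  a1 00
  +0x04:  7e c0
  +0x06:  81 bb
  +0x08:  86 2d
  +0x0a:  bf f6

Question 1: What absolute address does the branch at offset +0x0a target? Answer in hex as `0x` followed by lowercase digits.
@+0a  big-endian(bf f6) = 0xbff6
  op=0xbff6>>11=0x17 ⇒ je (J)
  imm@[10:0]=0x7f6 (s11→-10) ⇒ -10
  target = base 0x8158 + off 0x0a + 2 + imm -10 = 0x815a

0x815a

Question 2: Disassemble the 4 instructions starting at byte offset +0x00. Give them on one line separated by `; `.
and %r7, %r6; cp %r1, %r0; move %r6, %r6; andi %r1, 187

+0x00: b7 c0 ⇒ word 0xb7c0 (big)
  op=0xb7c0>>11=0x16 ⇒ and (RR)
  [10:8] rd=7 = %r7
  [7:5] rs=6 = %r6
+0x02: a1 00 ⇒ word 0xa100 (big)
  op=0xa100>>11=0x14 ⇒ cp (RR)
  [10:8] rd=1 = %r1
  [7:5] rs=0 = %r0
+0x04: 7e c0 ⇒ word 0x7ec0 (big)
  op=0x7ec0>>11=0xf ⇒ move (RR)
  [10:8] rd=6 = %r6
  [7:5] rs=6 = %r6
+0x06: 81 bb ⇒ word 0x81bb (big)
  op=0x81bb>>11=0x10 ⇒ andi (RI)
  [10:8] rd=1 = %r1
  [7:0] imm=187 = 187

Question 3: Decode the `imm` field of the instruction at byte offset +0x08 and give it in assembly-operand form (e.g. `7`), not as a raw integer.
[08] 86 2d → 0x862d
  op=0x862d>>11=0x10 ⇒ andi (RI)
  [10:8] rd=6 = %r6
  [7:0] imm=45 = 45

45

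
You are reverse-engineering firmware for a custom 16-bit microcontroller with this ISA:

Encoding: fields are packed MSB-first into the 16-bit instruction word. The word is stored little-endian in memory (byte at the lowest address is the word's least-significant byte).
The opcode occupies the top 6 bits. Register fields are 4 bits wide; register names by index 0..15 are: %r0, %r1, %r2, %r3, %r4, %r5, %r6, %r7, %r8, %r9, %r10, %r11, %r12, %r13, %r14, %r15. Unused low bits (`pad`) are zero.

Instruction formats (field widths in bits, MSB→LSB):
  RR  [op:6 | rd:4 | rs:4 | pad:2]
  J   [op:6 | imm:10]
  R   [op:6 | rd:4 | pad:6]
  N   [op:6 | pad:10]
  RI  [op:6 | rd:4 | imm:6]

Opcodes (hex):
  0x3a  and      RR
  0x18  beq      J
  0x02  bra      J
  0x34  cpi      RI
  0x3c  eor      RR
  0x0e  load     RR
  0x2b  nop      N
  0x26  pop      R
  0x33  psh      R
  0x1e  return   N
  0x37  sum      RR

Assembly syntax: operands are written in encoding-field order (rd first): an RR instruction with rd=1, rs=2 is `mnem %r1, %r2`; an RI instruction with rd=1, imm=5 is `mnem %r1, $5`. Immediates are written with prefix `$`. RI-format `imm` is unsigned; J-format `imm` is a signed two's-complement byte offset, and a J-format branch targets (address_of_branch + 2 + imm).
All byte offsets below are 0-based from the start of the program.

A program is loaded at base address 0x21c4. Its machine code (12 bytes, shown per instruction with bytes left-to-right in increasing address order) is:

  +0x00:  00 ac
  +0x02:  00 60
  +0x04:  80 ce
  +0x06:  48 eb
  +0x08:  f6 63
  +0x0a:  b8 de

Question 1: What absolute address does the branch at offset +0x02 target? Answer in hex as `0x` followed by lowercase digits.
0x21c8

off 0x02: read 00 60 as little → 0x6000
  opcode bits[15:10]=0x18: beq/J
  [9:0] imm=0 = $0
  target = base 0x21c4 + off 0x02 + 2 + imm 0 = 0x21c8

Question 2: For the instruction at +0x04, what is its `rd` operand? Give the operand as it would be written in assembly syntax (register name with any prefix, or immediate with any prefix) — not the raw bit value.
[04] 80 ce → 0xce80
  opcode bits[15:10]=0x33: psh/R
  rd: (w>>6)&0xf=0xa → %r10

%r10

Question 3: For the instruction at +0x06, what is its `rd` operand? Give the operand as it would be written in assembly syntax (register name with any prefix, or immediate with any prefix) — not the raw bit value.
%r13

off 0x06: read 48 eb as little → 0xeb48
  top 6b → 0x3a → and [RR]
  rd: (w>>6)&0xf=0xd → %r13
  rs: (w>>2)&0xf=0x2 → %r2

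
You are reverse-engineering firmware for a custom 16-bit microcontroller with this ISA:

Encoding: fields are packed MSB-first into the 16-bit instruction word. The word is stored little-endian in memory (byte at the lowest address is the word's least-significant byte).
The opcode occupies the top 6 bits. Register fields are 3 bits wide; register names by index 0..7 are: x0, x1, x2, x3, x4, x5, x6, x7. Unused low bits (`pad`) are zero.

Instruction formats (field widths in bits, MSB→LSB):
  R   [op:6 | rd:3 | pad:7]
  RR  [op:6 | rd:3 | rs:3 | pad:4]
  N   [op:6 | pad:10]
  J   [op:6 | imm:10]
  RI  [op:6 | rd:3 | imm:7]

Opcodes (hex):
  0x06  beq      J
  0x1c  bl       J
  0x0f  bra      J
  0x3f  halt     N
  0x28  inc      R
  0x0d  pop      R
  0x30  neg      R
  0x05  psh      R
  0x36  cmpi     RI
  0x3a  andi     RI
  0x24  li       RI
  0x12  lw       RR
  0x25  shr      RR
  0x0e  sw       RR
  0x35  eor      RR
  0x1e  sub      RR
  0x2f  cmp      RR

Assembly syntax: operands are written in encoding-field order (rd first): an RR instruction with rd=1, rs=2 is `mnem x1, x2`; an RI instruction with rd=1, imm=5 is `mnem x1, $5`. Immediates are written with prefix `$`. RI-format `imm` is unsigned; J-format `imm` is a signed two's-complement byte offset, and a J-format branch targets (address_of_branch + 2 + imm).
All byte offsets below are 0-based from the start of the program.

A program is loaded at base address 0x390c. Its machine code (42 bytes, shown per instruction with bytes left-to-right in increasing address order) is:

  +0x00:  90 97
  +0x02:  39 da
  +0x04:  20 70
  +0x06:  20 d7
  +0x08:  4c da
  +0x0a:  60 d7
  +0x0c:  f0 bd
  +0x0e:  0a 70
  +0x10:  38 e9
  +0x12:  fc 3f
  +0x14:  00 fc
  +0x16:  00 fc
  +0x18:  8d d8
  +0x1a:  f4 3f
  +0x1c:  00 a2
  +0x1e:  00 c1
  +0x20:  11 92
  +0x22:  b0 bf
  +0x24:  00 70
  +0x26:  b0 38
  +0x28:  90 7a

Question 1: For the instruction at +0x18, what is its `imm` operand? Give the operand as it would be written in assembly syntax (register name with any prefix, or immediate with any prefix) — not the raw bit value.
$13

[18] 8d d8 → 0xd88d
  top 6b → 0x36 → cmpi [RI]
  rd: (w>>7)&0x7=0x1 → x1
  imm: (w>>0)&0x7f=0xd → $13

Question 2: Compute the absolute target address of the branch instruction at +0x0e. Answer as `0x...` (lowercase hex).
@+0e  little-endian(0a 70) = 0x700a
  op=0x700a>>10=0x1c ⇒ bl (J)
  [9:0] imm=10 = $10
  target = base 0x390c + off 0x0e + 2 + imm 10 = 0x3926

0x3926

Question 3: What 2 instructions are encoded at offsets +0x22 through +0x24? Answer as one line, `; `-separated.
cmp x7, x3; bl $0

@+22  little-endian(b0 bf) = 0xbfb0
  top 6b → 0x2f → cmp [RR]
  rd: (w>>7)&0x7=0x7 → x7
  rs: (w>>4)&0x7=0x3 → x3
@+24  little-endian(00 70) = 0x7000
  top 6b → 0x1c → bl [J]
  imm: (w>>0)&0x3ff=0x0 → $0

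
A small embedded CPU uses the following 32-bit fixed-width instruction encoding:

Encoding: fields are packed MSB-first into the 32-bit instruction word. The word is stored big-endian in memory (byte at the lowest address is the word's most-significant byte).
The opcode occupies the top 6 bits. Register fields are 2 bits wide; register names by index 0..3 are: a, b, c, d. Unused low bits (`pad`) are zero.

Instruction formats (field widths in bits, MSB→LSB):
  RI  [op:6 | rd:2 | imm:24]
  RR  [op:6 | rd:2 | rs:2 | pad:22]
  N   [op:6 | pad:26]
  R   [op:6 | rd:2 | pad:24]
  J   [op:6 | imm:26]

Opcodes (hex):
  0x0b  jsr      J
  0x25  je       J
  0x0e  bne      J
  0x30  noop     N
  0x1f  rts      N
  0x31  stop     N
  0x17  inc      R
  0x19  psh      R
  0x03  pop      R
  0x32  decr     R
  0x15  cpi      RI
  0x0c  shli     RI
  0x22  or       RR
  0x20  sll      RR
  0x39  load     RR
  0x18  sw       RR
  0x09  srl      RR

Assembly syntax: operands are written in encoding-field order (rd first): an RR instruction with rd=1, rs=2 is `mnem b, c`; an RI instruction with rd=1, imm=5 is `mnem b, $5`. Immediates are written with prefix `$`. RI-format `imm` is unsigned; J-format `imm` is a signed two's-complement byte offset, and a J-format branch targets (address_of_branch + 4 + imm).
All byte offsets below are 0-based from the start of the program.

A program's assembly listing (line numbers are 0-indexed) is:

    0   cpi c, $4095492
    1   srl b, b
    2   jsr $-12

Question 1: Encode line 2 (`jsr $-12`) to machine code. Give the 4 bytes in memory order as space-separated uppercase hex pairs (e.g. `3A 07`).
L2: jsr op=0xb:6|imm=-12:26 ⇒ 0x2ffffff4 ⇒ big 2f ff ff f4

2F FF FF F4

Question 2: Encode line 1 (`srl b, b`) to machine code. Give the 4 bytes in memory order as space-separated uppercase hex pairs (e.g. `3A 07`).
25 40 00 00

1. srl fields op=0x9:6|rd=1:2|rs=1:2|pad=0:22 → word 25400000h → 25 40 00 00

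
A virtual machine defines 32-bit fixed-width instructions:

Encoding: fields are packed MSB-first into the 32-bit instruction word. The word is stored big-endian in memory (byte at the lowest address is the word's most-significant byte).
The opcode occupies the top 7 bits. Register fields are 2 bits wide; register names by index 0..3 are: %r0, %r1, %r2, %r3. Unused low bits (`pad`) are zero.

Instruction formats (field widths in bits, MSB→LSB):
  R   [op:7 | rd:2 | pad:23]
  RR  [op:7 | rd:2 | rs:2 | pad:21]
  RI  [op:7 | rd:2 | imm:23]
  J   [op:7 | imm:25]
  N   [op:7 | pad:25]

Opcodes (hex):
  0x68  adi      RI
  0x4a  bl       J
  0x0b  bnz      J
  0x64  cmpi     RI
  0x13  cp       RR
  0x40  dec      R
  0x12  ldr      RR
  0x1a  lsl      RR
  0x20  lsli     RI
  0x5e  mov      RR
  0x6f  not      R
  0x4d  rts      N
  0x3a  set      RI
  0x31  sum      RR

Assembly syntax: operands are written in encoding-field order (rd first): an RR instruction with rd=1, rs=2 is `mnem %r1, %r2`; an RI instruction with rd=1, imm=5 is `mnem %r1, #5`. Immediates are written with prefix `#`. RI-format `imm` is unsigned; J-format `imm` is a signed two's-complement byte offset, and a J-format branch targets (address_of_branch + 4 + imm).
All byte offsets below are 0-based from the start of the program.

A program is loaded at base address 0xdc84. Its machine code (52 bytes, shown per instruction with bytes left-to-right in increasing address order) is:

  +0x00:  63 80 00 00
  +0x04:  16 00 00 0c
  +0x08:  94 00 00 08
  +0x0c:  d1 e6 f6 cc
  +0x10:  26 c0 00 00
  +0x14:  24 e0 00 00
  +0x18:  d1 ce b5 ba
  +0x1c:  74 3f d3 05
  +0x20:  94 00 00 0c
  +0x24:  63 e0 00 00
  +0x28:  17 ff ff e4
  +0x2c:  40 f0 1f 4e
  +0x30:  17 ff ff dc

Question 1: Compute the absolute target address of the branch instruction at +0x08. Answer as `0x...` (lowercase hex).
[08] 94 00 00 08 → 0x94000008
  opcode bits[31:25]=0x4a: bl/J
  imm@[24:0]=0x8 ⇒ #8
  target = base 0xdc84 + off 0x08 + 4 + imm 8 = 0xdc98

0xdc98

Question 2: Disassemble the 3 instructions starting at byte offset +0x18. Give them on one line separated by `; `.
+0x18: d1 ce b5 ba ⇒ word 0xd1ceb5ba (big)
  op=0xd1ceb5ba>>25=0x68 ⇒ adi (RI)
  rd: (w>>23)&0x3=0x3 → %r3
  imm: (w>>0)&0x7fffff=0x4eb5ba → #5158330
+0x1c: 74 3f d3 05 ⇒ word 0x743fd305 (big)
  op=0x743fd305>>25=0x3a ⇒ set (RI)
  rd: (w>>23)&0x3=0x0 → %r0
  imm: (w>>0)&0x7fffff=0x3fd305 → #4182789
+0x20: 94 00 00 0c ⇒ word 0x9400000c (big)
  op=0x9400000c>>25=0x4a ⇒ bl (J)
  imm: (w>>0)&0x1ffffff=0xc → #12

adi %r3, #5158330; set %r0, #4182789; bl #12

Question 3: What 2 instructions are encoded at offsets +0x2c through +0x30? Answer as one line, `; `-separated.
+0x2c: 40 f0 1f 4e ⇒ word 0x40f01f4e (big)
  opcode bits[31:25]=0x20: lsli/RI
  [24:23] rd=1 = %r1
  [22:0] imm=7348046 = #7348046
+0x30: 17 ff ff dc ⇒ word 0x17ffffdc (big)
  opcode bits[31:25]=0xb: bnz/J
  [24:0] imm=33554396 (s25→-36) = #-36

lsli %r1, #7348046; bnz #-36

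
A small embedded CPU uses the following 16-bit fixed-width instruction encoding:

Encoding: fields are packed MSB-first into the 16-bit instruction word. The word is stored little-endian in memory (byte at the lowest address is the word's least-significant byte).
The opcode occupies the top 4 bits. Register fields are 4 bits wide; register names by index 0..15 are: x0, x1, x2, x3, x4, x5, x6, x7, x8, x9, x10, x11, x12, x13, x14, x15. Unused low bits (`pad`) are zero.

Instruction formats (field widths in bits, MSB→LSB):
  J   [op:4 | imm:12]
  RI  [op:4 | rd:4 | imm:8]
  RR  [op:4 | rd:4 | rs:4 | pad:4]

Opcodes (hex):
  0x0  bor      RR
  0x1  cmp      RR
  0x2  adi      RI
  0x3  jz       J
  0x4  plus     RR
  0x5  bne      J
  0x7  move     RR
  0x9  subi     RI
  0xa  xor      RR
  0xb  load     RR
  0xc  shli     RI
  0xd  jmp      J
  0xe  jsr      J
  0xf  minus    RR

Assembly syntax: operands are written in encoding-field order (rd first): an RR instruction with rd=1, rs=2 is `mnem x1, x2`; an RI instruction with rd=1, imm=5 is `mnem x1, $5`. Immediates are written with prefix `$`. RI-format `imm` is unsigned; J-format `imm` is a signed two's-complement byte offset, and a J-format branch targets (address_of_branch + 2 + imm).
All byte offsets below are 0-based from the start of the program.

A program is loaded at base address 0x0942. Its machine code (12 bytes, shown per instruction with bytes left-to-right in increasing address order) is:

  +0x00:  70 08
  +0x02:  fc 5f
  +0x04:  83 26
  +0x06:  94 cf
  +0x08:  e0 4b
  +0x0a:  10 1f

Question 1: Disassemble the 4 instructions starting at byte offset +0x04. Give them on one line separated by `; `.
adi x6, $131; shli x15, $148; plus x11, x14; cmp x15, x1

off 0x04: read 83 26 as little → 0x2683
  top 4b → 0x2 → adi [RI]
  rd: (w>>8)&0xf=0x6 → x6
  imm: (w>>0)&0xff=0x83 → $131
off 0x06: read 94 cf as little → 0xcf94
  top 4b → 0xc → shli [RI]
  rd: (w>>8)&0xf=0xf → x15
  imm: (w>>0)&0xff=0x94 → $148
off 0x08: read e0 4b as little → 0x4be0
  top 4b → 0x4 → plus [RR]
  rd: (w>>8)&0xf=0xb → x11
  rs: (w>>4)&0xf=0xe → x14
off 0x0a: read 10 1f as little → 0x1f10
  top 4b → 0x1 → cmp [RR]
  rd: (w>>8)&0xf=0xf → x15
  rs: (w>>4)&0xf=0x1 → x1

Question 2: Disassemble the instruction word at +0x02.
@+02  little-endian(fc 5f) = 0x5ffc
  opcode bits[15:12]=0x5: bne/J
  [11:0] imm=4092 (s12→-4) = $-4

bne $-4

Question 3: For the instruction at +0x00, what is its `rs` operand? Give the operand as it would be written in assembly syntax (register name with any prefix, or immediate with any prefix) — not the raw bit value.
off 0x00: read 70 08 as little → 0x0870
  top 4b → 0x0 → bor [RR]
  rd@[11:8]=0x8 ⇒ x8
  rs@[7:4]=0x7 ⇒ x7

x7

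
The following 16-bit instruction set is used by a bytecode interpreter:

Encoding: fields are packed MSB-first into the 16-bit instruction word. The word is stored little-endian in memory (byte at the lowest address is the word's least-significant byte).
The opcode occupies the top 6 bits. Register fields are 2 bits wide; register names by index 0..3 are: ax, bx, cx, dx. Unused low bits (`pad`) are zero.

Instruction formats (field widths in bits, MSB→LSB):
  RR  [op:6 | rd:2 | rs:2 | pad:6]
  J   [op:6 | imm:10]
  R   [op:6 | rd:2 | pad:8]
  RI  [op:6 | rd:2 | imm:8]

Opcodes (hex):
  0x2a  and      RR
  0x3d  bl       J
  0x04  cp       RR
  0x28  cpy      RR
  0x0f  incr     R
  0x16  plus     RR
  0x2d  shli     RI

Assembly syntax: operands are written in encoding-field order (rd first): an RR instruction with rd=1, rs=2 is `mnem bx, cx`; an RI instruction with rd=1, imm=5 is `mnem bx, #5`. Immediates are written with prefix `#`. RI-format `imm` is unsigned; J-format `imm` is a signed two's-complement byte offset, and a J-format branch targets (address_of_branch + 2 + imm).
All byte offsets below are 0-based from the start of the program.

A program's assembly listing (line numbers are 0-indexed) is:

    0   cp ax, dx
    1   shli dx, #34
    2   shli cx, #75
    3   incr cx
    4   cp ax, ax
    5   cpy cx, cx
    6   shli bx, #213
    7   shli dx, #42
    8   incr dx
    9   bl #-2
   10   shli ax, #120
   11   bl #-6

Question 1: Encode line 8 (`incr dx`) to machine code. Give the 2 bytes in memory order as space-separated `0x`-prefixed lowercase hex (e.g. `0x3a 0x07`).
L8: incr op=0xf:6|rd=3:2|pad=0:8 ⇒ 0x3f00 ⇒ little 00 3f

0x00 0x3f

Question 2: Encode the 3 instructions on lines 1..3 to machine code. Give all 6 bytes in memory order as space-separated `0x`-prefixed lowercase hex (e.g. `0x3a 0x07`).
0x22 0xb7 0x4b 0xb6 0x00 0x3e

line 1 (shli): pack op=0x2d:6|rd=3:2|imm=34:8 = 0xb722; little→ 22 b7
line 2 (shli): pack op=0x2d:6|rd=2:2|imm=75:8 = 0xb64b; little→ 4b b6
line 3 (incr): pack op=0xf:6|rd=2:2|pad=0:8 = 0x3e00; little→ 00 3e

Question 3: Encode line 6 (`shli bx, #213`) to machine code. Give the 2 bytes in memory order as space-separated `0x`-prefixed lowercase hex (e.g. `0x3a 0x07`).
line 6 (shli): pack op=0x2d:6|rd=1:2|imm=213:8 = 0xb5d5; little→ d5 b5

0xd5 0xb5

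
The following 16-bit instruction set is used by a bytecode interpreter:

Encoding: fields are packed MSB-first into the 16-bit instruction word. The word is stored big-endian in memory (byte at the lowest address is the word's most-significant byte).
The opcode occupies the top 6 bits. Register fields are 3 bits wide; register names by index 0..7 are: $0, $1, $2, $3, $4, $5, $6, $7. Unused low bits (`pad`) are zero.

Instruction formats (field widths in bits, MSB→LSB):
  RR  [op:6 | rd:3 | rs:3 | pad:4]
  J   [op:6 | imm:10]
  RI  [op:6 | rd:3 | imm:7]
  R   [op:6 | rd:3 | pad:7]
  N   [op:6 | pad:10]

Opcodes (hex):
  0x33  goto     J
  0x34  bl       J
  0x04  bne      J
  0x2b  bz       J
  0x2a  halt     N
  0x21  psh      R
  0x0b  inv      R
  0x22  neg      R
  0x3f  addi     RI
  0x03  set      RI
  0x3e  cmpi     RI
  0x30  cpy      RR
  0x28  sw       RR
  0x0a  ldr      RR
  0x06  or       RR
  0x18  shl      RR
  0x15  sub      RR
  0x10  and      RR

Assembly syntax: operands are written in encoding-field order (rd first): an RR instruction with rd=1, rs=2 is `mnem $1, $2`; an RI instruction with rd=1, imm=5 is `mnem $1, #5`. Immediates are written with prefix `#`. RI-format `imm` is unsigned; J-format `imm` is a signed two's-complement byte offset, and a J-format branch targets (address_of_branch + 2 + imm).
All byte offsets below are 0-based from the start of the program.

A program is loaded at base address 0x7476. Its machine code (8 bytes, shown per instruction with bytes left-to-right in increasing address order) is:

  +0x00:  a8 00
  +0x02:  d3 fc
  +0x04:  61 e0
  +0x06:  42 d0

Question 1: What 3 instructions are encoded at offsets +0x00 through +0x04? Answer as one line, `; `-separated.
[00] a8 00 → 0xa800
  top 6b → 0x2a → halt [N]
[02] d3 fc → 0xd3fc
  top 6b → 0x34 → bl [J]
  imm: (w>>0)&0x3ff=0x3fc (s10→-4) → #-4
[04] 61 e0 → 0x61e0
  top 6b → 0x18 → shl [RR]
  rd: (w>>7)&0x7=0x3 → $3
  rs: (w>>4)&0x7=0x6 → $6

halt; bl #-4; shl $3, $6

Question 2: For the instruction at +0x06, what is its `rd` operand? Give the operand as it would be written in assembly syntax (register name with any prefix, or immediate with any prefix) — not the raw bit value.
@+06  big-endian(42 d0) = 0x42d0
  opcode bits[15:10]=0x10: and/RR
  rd@[9:7]=0x5 ⇒ $5
  rs@[6:4]=0x5 ⇒ $5

$5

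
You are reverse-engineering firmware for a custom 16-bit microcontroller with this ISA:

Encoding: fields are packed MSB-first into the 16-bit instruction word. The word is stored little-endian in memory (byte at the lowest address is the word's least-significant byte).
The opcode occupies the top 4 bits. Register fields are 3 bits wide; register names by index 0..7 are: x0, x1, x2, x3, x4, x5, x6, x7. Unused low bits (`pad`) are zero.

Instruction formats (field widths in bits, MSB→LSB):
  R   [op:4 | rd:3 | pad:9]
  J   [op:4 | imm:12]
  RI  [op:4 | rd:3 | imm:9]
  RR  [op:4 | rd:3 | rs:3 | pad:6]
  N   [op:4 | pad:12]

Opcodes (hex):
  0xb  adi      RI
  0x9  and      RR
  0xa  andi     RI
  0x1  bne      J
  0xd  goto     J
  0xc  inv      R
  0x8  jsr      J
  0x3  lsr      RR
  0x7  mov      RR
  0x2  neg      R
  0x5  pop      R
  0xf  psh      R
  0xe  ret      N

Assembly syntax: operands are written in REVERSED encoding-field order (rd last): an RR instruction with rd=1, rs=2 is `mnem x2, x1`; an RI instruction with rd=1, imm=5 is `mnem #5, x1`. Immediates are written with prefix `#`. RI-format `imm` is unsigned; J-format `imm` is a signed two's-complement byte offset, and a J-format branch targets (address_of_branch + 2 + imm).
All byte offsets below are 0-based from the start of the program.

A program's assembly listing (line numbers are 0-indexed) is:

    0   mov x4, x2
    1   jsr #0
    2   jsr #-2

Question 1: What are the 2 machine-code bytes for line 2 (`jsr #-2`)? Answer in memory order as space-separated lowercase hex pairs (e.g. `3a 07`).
line 2 (jsr): pack op=0x8:4|imm=-2:12 = 0x8ffe; little→ fe 8f

fe 8f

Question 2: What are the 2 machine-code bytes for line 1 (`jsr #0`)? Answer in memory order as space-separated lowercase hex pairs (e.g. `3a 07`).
00 80

line 1 (jsr): pack op=0x8:4|imm=0:12 = 0x8000; little→ 00 80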